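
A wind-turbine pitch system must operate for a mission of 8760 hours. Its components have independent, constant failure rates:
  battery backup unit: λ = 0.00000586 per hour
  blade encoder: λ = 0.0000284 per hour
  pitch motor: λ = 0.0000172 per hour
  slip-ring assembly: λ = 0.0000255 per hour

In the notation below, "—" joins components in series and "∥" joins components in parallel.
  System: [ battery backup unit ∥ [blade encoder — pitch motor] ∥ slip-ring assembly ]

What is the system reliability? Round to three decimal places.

0.997

R(battery backup unit) = exp(−0.00000586 × 8760) = 0.94996
R(blade encoder) = exp(−0.0000284 × 8760) = 0.77975
R(pitch motor) = exp(−0.0000172 × 8760) = 0.86013
R(slip-ring assembly) = exp(−0.0000255 × 8760) = 0.79981
Series (blade encoder and pitch motor): 0.77975 × 0.86013 = 0.67069
Parallel (battery backup unit, [0.67069], and slip-ring assembly): 1 − (1 − 0.94996)(1 − 0.67069)(1 − 0.79981) = 0.997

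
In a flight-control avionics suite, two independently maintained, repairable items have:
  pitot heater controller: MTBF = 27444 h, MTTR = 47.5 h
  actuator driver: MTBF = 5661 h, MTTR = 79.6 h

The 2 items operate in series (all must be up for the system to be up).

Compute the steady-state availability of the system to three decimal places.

0.984

A(pitot heater controller) = MTBF/(MTBF+MTTR) = 27444/(27444+47.5) = 0.998272
A(actuator driver) = MTBF/(MTBF+MTTR) = 5661/(5661+79.6) = 0.986134
Series availability: 0.998272 × 0.986134 = 0.984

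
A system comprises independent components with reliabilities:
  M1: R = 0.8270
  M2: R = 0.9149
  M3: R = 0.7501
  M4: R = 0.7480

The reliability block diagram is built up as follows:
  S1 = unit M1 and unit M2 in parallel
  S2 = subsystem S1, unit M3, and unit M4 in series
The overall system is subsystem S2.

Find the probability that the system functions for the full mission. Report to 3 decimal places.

0.553

Parallel (M1 and M2): 1 − (1 − 0.82700)(1 − 0.91490) = 0.98528
Series ([0.98528], M3, and M4): 0.98528 × 0.75010 × 0.74800 = 0.553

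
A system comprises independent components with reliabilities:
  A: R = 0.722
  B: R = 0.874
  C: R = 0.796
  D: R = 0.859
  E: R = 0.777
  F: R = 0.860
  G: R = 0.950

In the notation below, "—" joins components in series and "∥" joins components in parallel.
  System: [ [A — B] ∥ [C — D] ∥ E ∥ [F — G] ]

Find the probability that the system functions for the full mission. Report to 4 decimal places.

Series (A and B): 0.722000 × 0.874000 = 0.631028
Series (C and D): 0.796000 × 0.859000 = 0.683764
Series (F and G): 0.860000 × 0.950000 = 0.817000
Parallel ([0.631028], [0.683764], E, and [0.817000]): 1 − (1 − 0.631028)(1 − 0.683764)(1 − 0.777000)(1 − 0.817000) = 0.9952

0.9952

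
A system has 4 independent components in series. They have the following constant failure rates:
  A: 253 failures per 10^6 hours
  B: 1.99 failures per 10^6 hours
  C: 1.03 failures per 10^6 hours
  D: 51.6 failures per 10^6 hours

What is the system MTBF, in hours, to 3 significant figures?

3250

Series of exponential components: λ_sys = Σ λ_i
λ_sys = 0.000253 + 0.00000199 + 0.00000103 + 0.0000516 = 3.0762e-04 /h
MTBF = 1 / λ_sys = 3250 h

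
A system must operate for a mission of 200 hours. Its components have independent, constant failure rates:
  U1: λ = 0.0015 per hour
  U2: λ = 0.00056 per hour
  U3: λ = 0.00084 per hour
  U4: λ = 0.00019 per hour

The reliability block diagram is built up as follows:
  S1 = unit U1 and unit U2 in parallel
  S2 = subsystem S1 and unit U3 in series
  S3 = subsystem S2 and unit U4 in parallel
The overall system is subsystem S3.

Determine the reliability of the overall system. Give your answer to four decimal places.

0.9934

R(U1) = exp(−0.0015 × 200) = 0.740818
R(U2) = exp(−0.00056 × 200) = 0.894044
R(U3) = exp(−0.00084 × 200) = 0.845354
R(U4) = exp(−0.00019 × 200) = 0.962713
Parallel (U1 and U2): 1 − (1 − 0.740818)(1 − 0.894044) = 0.972538
Series ([0.972538] and U3): 0.972538 × 0.845354 = 0.822139
Parallel ([0.822139] and U4): 1 − (1 − 0.822139)(1 − 0.962713) = 0.9934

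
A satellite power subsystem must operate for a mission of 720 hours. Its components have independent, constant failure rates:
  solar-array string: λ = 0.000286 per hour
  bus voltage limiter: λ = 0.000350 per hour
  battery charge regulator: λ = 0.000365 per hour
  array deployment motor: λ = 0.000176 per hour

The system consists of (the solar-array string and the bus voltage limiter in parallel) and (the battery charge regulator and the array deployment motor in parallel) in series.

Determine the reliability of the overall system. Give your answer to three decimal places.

R(solar-array string) = exp(−0.000286 × 720) = 0.81390
R(bus voltage limiter) = exp(−0.000350 × 720) = 0.77724
R(battery charge regulator) = exp(−0.000365 × 720) = 0.76890
R(array deployment motor) = exp(−0.000176 × 720) = 0.88098
Parallel (solar-array string and bus voltage limiter): 1 − (1 − 0.81390)(1 − 0.77724) = 0.95854
Parallel (battery charge regulator and array deployment motor): 1 − (1 − 0.76890)(1 − 0.88098) = 0.97249
Series ([0.95854] and [0.97249]): 0.95854 × 0.97249 = 0.932

0.932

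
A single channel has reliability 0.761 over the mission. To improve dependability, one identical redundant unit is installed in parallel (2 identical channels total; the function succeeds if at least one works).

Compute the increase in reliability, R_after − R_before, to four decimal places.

0.1819

R_before = 0.761
R_after = 1 − (1 − 0.761)^2 = 0.9429
ΔR = 0.9429 − 0.761 = 0.1819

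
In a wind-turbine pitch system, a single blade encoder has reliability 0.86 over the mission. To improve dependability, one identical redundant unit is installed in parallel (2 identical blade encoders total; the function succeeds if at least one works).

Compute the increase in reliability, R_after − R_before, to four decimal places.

0.1204

R_before = 0.86
R_after = 1 − (1 − 0.86)^2 = 0.9804
ΔR = 0.9804 − 0.86 = 0.1204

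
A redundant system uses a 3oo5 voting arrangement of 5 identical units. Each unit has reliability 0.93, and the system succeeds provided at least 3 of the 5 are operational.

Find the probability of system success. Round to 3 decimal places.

R = Σ_{i=3}^{5} C(5,i) p^i (1−p)^{5−i} with p = 0.93
C(5,3)·0.93^3·0.07^2 = 0.03941
C(5,4)·0.93^4·0.07^1 = 0.26182
C(5,5)·0.93^5·0.07^0 = 0.69569
Sum = 0.997

0.997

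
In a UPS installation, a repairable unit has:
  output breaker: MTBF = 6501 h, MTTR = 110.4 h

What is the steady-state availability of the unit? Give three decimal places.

A(output breaker) = MTBF/(MTBF+MTTR) = 6501/(6501+110.4) = 0.983

0.983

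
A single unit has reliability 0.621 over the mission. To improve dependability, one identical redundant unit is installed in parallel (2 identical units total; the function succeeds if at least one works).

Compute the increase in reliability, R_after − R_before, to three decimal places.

0.235

R_before = 0.621
R_after = 1 − (1 − 0.621)^2 = 0.856
ΔR = 0.856 − 0.621 = 0.235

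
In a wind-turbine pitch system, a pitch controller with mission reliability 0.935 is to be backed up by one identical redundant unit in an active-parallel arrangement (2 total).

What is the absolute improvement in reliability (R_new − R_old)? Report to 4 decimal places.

0.0608

R_before = 0.935
R_after = 1 − (1 − 0.935)^2 = 0.9958
ΔR = 0.9958 − 0.935 = 0.0608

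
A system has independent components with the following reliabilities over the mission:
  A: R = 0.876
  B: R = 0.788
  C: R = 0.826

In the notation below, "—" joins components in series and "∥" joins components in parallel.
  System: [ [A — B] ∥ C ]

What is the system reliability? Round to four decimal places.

Series (A and B): 0.876000 × 0.788000 = 0.690288
Parallel ([0.690288] and C): 1 − (1 − 0.690288)(1 − 0.826000) = 0.9461

0.9461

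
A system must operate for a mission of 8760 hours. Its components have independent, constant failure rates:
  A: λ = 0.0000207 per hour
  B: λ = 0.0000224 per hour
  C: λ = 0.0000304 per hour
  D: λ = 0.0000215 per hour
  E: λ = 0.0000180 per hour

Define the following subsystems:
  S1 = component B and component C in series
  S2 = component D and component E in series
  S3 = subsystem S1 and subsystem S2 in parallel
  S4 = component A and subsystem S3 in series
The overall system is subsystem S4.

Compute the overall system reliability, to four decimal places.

R(A) = exp(−0.0000207 × 8760) = 0.834158
R(B) = exp(−0.0000224 × 8760) = 0.821828
R(C) = exp(−0.0000304 × 8760) = 0.766206
R(D) = exp(−0.0000215 × 8760) = 0.828333
R(E) = exp(−0.0000180 × 8760) = 0.854123
Series (B and C): 0.821828 × 0.766206 = 0.629690
Series (D and E): 0.828333 × 0.854123 = 0.707498
Parallel ([0.629690] and [0.707498]): 1 − (1 − 0.629690)(1 − 0.707498) = 0.891684
Series (A and [0.891684]): 0.834158 × 0.891684 = 0.7438

0.7438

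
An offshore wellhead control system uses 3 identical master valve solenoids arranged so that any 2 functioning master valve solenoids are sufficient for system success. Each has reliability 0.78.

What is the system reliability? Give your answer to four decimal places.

0.8761

R = Σ_{i=2}^{3} C(3,i) p^i (1−p)^{3−i} with p = 0.78
C(3,2)·0.78^2·0.22^1 = 0.401544
C(3,3)·0.78^3·0.22^0 = 0.474552
Sum = 0.8761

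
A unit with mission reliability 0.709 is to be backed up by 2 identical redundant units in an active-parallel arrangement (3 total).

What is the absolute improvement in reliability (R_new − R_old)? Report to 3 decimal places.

0.266

R_before = 0.709
R_after = 1 − (1 − 0.709)^3 = 0.975
ΔR = 0.975 − 0.709 = 0.266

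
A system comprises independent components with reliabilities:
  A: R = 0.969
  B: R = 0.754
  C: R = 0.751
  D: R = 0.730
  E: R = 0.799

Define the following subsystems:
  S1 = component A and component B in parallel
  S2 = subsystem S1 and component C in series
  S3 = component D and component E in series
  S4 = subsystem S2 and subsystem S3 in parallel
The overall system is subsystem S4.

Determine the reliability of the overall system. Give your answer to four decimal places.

0.8938

Parallel (A and B): 1 − (1 − 0.969000)(1 − 0.754000) = 0.992374
Series ([0.992374] and C): 0.992374 × 0.751000 = 0.745273
Series (D and E): 0.730000 × 0.799000 = 0.583270
Parallel ([0.745273] and [0.583270]): 1 − (1 − 0.745273)(1 − 0.583270) = 0.8938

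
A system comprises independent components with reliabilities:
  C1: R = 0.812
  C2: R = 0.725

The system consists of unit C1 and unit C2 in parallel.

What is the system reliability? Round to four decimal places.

Parallel (C1 and C2): 1 − (1 − 0.812000)(1 − 0.725000) = 0.9483

0.9483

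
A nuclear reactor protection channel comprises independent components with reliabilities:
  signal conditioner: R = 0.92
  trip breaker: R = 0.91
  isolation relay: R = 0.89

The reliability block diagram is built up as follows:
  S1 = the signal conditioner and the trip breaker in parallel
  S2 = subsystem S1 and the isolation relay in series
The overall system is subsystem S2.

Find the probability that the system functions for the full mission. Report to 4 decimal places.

0.8836

Parallel (signal conditioner and trip breaker): 1 − (1 − 0.920000)(1 − 0.910000) = 0.992800
Series ([0.992800] and isolation relay): 0.992800 × 0.890000 = 0.8836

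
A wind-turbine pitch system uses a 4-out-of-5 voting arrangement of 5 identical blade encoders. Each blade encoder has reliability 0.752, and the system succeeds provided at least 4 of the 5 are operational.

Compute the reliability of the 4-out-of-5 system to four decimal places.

0.6370

R = Σ_{i=4}^{5} C(5,i) p^i (1−p)^{5−i} with p = 0.752
C(5,4)·0.752^4·0.248^1 = 0.396546
C(5,5)·0.752^5·0.248^0 = 0.240486
Sum = 0.6370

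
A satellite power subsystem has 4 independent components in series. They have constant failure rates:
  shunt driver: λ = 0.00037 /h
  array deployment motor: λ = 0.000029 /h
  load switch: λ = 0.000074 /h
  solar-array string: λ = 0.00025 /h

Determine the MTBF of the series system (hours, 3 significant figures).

1380

Series of exponential components: λ_sys = Σ λ_i
λ_sys = 0.00037 + 0.000029 + 0.000074 + 0.00025 = 7.2300e-04 /h
MTBF = 1 / λ_sys = 1380 h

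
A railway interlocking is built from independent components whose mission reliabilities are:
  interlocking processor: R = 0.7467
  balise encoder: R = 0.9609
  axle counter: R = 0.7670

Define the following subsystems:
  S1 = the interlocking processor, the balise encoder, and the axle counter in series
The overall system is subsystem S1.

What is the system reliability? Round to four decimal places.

Series (interlocking processor, balise encoder, and axle counter): 0.746700 × 0.960900 × 0.767000 = 0.5503

0.5503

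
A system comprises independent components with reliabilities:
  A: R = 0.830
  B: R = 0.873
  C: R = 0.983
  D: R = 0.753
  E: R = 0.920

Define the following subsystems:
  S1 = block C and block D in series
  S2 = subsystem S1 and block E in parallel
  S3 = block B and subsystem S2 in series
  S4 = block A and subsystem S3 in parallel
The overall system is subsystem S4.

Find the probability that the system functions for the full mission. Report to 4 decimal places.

Series (C and D): 0.983000 × 0.753000 = 0.740199
Parallel ([0.740199] and E): 1 − (1 − 0.740199)(1 − 0.920000) = 0.979216
Series (B and [0.979216]): 0.873000 × 0.979216 = 0.854856
Parallel (A and [0.854856]): 1 − (1 − 0.830000)(1 − 0.854856) = 0.9753

0.9753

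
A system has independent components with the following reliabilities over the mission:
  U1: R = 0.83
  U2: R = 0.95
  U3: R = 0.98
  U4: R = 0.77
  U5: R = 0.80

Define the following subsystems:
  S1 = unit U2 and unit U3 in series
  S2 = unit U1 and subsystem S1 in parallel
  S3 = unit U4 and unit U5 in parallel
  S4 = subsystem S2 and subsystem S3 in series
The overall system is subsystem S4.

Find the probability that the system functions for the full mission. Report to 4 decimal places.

0.9428

Series (U2 and U3): 0.950000 × 0.980000 = 0.931000
Parallel (U1 and [0.931000]): 1 − (1 − 0.830000)(1 − 0.931000) = 0.988270
Parallel (U4 and U5): 1 − (1 − 0.770000)(1 − 0.800000) = 0.954000
Series ([0.988270] and [0.954000]): 0.988270 × 0.954000 = 0.9428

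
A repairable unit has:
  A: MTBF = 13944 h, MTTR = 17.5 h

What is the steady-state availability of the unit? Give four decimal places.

A(A) = MTBF/(MTBF+MTTR) = 13944/(13944+17.5) = 0.9987

0.9987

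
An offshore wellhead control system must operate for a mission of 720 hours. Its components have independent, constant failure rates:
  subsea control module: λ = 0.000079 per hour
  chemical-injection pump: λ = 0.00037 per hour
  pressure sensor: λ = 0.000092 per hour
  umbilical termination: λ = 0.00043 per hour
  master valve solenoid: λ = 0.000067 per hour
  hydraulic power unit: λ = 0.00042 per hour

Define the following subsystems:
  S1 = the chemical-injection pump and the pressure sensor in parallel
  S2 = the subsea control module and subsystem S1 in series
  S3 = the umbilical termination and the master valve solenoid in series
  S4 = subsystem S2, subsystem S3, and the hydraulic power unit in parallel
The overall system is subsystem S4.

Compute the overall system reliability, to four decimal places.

0.9945

R(subsea control module) = exp(−0.000079 × 720) = 0.944707
R(chemical-injection pump) = exp(−0.00037 × 720) = 0.766133
R(pressure sensor) = exp(−0.000092 × 720) = 0.935906
R(umbilical termination) = exp(−0.00043 × 720) = 0.733740
R(master valve solenoid) = exp(−0.000067 × 720) = 0.952905
R(hydraulic power unit) = exp(−0.00042 × 720) = 0.739042
Parallel (chemical-injection pump and pressure sensor): 1 − (1 − 0.766133)(1 − 0.935906) = 0.985011
Series (subsea control module and [0.985011]): 0.944707 × 0.985011 = 0.930547
Series (umbilical termination and master valve solenoid): 0.733740 × 0.952905 = 0.699185
Parallel ([0.930547], [0.699185], and hydraulic power unit): 1 − (1 − 0.930547)(1 − 0.699185)(1 − 0.739042) = 0.9945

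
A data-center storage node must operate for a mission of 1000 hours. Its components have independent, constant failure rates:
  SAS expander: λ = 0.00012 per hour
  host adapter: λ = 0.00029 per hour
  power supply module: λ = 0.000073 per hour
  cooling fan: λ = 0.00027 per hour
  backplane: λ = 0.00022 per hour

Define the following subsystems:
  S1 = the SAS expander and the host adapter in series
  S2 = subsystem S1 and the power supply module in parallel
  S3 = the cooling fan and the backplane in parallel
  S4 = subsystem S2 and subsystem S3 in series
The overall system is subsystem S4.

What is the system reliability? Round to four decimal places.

R(SAS expander) = exp(−0.00012 × 1000) = 0.886920
R(host adapter) = exp(−0.00029 × 1000) = 0.748264
R(power supply module) = exp(−0.000073 × 1000) = 0.929601
R(cooling fan) = exp(−0.00027 × 1000) = 0.763379
R(backplane) = exp(−0.00022 × 1000) = 0.802519
Series (SAS expander and host adapter): 0.886920 × 0.748264 = 0.663650
Parallel ([0.663650] and power supply module): 1 − (1 − 0.663650)(1 − 0.929601) = 0.976321
Parallel (cooling fan and backplane): 1 − (1 − 0.763379)(1 − 0.802519) = 0.953272
Series ([0.976321] and [0.953272]): 0.976321 × 0.953272 = 0.9307

0.9307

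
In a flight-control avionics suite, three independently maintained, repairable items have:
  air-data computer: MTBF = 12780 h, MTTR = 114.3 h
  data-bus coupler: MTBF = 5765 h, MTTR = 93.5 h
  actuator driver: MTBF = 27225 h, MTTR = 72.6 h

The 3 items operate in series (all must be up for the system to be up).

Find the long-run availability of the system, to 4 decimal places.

A(air-data computer) = MTBF/(MTBF+MTTR) = 12780/(12780+114.3) = 0.991136
A(data-bus coupler) = MTBF/(MTBF+MTTR) = 5765/(5765+93.5) = 0.984040
A(actuator driver) = MTBF/(MTBF+MTTR) = 27225/(27225+72.6) = 0.997340
Series availability: 0.991136 × 0.984040 × 0.997340 = 0.9727

0.9727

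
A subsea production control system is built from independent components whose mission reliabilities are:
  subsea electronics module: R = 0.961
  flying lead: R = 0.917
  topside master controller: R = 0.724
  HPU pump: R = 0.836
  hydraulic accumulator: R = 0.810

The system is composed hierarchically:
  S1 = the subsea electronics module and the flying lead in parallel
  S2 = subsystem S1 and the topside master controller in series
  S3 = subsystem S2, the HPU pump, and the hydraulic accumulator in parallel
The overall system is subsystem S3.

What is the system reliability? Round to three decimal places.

0.991

Parallel (subsea electronics module and flying lead): 1 − (1 − 0.96100)(1 − 0.91700) = 0.99676
Series ([0.99676] and topside master controller): 0.99676 × 0.72400 = 0.72165
Parallel ([0.72165], HPU pump, and hydraulic accumulator): 1 − (1 − 0.72165)(1 − 0.83600)(1 − 0.81000) = 0.991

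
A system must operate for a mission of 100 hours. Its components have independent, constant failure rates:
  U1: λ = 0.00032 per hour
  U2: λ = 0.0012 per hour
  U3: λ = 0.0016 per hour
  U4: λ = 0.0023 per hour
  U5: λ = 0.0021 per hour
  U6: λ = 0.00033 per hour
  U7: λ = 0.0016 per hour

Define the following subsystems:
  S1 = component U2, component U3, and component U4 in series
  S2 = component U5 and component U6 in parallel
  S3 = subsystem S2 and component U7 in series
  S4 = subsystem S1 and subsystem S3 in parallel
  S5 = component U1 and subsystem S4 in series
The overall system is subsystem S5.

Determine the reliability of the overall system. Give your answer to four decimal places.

R(U1) = exp(−0.00032 × 100) = 0.968507
R(U2) = exp(−0.0012 × 100) = 0.886920
R(U3) = exp(−0.0016 × 100) = 0.852144
R(U4) = exp(−0.0023 × 100) = 0.794534
R(U5) = exp(−0.0021 × 100) = 0.810584
R(U6) = exp(−0.00033 × 100) = 0.967539
R(U7) = exp(−0.0016 × 100) = 0.852144
Series (U2, U3, and U4): 0.886920 × 0.852144 × 0.794534 = 0.600496
Parallel (U5 and U6): 1 − (1 − 0.810584)(1 − 0.967539) = 0.993851
Series ([0.993851] and U7): 0.993851 × 0.852144 = 0.846904
Parallel ([0.600496] and [0.846904]): 1 − (1 − 0.600496)(1 − 0.846904) = 0.938838
Series (U1 and [0.938838]): 0.968507 × 0.938838 = 0.9093

0.9093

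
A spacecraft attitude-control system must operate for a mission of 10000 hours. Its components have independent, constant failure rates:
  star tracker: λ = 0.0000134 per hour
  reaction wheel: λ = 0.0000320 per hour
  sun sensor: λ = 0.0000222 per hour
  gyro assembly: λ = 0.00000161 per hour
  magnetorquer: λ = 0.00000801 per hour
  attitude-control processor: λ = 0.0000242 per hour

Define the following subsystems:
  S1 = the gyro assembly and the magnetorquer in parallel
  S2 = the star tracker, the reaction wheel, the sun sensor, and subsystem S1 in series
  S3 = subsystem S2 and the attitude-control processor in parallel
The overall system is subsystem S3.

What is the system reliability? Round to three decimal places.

R(star tracker) = exp(−0.0000134 × 10000) = 0.87459
R(reaction wheel) = exp(−0.0000320 × 10000) = 0.72615
R(sun sensor) = exp(−0.0000222 × 10000) = 0.80092
R(gyro assembly) = exp(−0.00000161 × 10000) = 0.98403
R(magnetorquer) = exp(−0.00000801 × 10000) = 0.92302
R(attitude-control processor) = exp(−0.0000242 × 10000) = 0.78506
Parallel (gyro assembly and magnetorquer): 1 − (1 − 0.98403)(1 − 0.92302) = 0.99877
Series (star tracker, reaction wheel, sun sensor, and [0.99877]): 0.87459 × 0.72615 × 0.80092 × 0.99877 = 0.50803
Parallel ([0.50803] and attitude-control processor): 1 − (1 − 0.50803)(1 − 0.78506) = 0.894

0.894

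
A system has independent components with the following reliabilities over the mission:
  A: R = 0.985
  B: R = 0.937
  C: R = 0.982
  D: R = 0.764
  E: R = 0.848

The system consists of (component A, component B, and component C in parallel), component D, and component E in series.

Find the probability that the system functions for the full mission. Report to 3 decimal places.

Parallel (A, B, and C): 1 − (1 − 0.98500)(1 − 0.93700)(1 − 0.98200) = 0.99998
Series ([0.99998], D, and E): 0.99998 × 0.76400 × 0.84800 = 0.648

0.648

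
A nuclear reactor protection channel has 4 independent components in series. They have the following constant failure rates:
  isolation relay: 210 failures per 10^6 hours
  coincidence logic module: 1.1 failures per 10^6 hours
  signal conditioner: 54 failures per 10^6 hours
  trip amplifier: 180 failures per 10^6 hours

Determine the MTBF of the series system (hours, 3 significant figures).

2250

Series of exponential components: λ_sys = Σ λ_i
λ_sys = 0.00021 + 0.0000011 + 0.000054 + 0.00018 = 4.4510e-04 /h
MTBF = 1 / λ_sys = 2250 h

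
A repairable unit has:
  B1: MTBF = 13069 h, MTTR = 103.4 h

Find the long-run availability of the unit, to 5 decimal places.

0.99215

A(B1) = MTBF/(MTBF+MTTR) = 13069/(13069+103.4) = 0.99215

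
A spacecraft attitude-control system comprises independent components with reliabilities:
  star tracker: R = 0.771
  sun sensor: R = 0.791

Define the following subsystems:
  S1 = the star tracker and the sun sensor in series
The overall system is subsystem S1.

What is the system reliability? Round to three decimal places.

Series (star tracker and sun sensor): 0.77100 × 0.79100 = 0.610

0.610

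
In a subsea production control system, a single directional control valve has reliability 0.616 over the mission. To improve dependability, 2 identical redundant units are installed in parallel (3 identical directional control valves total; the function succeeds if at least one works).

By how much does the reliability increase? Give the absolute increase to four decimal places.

0.3274

R_before = 0.616
R_after = 1 − (1 − 0.616)^3 = 0.9434
ΔR = 0.9434 − 0.616 = 0.3274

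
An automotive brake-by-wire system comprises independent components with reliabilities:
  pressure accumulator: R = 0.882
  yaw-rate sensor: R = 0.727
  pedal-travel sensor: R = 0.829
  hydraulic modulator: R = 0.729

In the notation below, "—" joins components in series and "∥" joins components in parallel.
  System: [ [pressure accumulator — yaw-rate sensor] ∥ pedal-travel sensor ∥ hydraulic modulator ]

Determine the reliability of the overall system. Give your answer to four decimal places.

0.9834

Series (pressure accumulator and yaw-rate sensor): 0.882000 × 0.727000 = 0.641214
Parallel ([0.641214], pedal-travel sensor, and hydraulic modulator): 1 − (1 − 0.641214)(1 − 0.829000)(1 − 0.729000) = 0.9834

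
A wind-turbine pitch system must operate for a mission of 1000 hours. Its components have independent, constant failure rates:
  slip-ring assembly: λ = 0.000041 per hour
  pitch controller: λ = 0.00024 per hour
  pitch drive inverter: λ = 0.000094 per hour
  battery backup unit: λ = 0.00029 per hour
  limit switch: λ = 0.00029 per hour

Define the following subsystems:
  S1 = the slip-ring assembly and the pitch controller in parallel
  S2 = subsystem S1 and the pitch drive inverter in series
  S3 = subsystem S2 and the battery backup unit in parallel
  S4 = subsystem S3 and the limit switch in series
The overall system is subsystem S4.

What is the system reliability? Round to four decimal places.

R(slip-ring assembly) = exp(−0.000041 × 1000) = 0.959829
R(pitch controller) = exp(−0.00024 × 1000) = 0.786628
R(pitch drive inverter) = exp(−0.000094 × 1000) = 0.910283
R(battery backup unit) = exp(−0.00029 × 1000) = 0.748264
R(limit switch) = exp(−0.00029 × 1000) = 0.748264
Parallel (slip-ring assembly and pitch controller): 1 − (1 − 0.959829)(1 − 0.786628) = 0.991429
Series ([0.991429] and pitch drive inverter): 0.991429 × 0.910283 = 0.902481
Parallel ([0.902481] and battery backup unit): 1 − (1 − 0.902481)(1 − 0.748264) = 0.975451
Series ([0.975451] and limit switch): 0.975451 × 0.748264 = 0.7299

0.7299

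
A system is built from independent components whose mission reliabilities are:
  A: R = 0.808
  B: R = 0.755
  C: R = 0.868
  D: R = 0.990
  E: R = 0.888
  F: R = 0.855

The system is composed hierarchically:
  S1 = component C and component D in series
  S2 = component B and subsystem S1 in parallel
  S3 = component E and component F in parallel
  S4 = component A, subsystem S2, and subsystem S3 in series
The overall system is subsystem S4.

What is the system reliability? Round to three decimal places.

0.767

Series (C and D): 0.86800 × 0.99000 = 0.85932
Parallel (B and [0.85932]): 1 − (1 − 0.75500)(1 − 0.85932) = 0.96553
Parallel (E and F): 1 − (1 − 0.88800)(1 − 0.85500) = 0.98376
Series (A, [0.96553], and [0.98376]): 0.80800 × 0.96553 × 0.98376 = 0.767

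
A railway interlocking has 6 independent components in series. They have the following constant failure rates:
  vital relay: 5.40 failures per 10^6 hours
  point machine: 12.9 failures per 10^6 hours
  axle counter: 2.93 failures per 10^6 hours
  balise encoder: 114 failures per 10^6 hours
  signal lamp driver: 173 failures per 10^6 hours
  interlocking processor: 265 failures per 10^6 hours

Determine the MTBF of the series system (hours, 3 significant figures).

1740

Series of exponential components: λ_sys = Σ λ_i
λ_sys = 0.00000540 + 0.0000129 + 0.00000293 + 0.000114 + 0.000173 + 0.000265 = 5.7323e-04 /h
MTBF = 1 / λ_sys = 1740 h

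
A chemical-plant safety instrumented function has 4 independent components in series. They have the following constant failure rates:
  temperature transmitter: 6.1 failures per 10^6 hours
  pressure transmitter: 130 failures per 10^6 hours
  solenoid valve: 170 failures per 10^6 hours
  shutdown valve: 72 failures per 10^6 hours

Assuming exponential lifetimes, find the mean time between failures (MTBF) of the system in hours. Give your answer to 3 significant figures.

2640

Series of exponential components: λ_sys = Σ λ_i
λ_sys = 0.0000061 + 0.00013 + 0.00017 + 0.000072 = 3.7810e-04 /h
MTBF = 1 / λ_sys = 2640 h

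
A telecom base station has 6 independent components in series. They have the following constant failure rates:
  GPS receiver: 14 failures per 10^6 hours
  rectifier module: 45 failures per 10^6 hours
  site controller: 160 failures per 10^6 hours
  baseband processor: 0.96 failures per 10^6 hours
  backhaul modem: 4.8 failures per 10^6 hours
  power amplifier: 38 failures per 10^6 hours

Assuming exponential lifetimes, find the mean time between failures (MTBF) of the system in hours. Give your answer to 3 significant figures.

3810

Series of exponential components: λ_sys = Σ λ_i
λ_sys = 0.000014 + 0.000045 + 0.00016 + 0.00000096 + 0.0000048 + 0.000038 = 2.6276e-04 /h
MTBF = 1 / λ_sys = 3810 h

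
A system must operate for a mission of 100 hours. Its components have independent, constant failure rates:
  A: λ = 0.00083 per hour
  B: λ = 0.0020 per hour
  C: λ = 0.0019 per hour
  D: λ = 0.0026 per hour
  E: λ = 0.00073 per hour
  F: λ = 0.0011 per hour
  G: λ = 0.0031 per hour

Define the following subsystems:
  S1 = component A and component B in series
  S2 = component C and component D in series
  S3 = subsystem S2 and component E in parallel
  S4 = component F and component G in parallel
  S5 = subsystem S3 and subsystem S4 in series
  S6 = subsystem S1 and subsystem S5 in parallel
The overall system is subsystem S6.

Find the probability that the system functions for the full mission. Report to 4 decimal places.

0.9870

R(A) = exp(−0.00083 × 100) = 0.920351
R(B) = exp(−0.0020 × 100) = 0.818731
R(C) = exp(−0.0019 × 100) = 0.826959
R(D) = exp(−0.0026 × 100) = 0.771052
R(E) = exp(−0.00073 × 100) = 0.929601
R(F) = exp(−0.0011 × 100) = 0.895834
R(G) = exp(−0.0031 × 100) = 0.733447
Series (A and B): 0.920351 × 0.818731 = 0.753520
Series (C and D): 0.826959 × 0.771052 = 0.637628
Parallel ([0.637628] and E): 1 − (1 − 0.637628)(1 − 0.929601) = 0.974489
Parallel (F and G): 1 − (1 − 0.895834)(1 − 0.733447) = 0.972234
Series ([0.974489] and [0.972234]): 0.974489 × 0.972234 = 0.947431
Parallel ([0.753520] and [0.947431]): 1 − (1 − 0.753520)(1 − 0.947431) = 0.9870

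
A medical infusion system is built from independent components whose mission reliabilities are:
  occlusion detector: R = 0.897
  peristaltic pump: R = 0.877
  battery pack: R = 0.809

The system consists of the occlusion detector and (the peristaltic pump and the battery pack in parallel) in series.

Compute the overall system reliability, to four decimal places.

0.8759

Parallel (peristaltic pump and battery pack): 1 − (1 − 0.877000)(1 − 0.809000) = 0.976507
Series (occlusion detector and [0.976507]): 0.897000 × 0.976507 = 0.8759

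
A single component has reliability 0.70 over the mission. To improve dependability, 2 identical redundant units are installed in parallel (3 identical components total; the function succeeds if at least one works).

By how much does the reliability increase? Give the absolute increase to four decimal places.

R_before = 0.70
R_after = 1 − (1 − 0.70)^3 = 0.9730
ΔR = 0.9730 − 0.70 = 0.2730

0.2730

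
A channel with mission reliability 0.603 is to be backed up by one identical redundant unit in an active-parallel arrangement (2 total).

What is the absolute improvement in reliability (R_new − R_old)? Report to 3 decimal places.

R_before = 0.603
R_after = 1 − (1 − 0.603)^2 = 0.842
ΔR = 0.842 − 0.603 = 0.239

0.239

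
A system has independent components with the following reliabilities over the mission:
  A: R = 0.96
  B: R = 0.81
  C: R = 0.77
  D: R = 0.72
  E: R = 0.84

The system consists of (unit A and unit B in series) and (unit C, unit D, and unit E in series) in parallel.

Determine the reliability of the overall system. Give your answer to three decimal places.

0.881

Series (A and B): 0.96000 × 0.81000 = 0.77760
Series (C, D, and E): 0.77000 × 0.72000 × 0.84000 = 0.46570
Parallel ([0.77760] and [0.46570]): 1 − (1 − 0.77760)(1 − 0.46570) = 0.881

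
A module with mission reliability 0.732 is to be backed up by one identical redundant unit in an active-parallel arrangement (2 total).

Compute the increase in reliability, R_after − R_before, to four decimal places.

R_before = 0.732
R_after = 1 − (1 − 0.732)^2 = 0.9282
ΔR = 0.9282 − 0.732 = 0.1962

0.1962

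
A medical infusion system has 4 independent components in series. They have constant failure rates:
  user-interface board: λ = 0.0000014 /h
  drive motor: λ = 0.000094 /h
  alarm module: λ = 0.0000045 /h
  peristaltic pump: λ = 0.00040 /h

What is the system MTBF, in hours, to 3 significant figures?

2000

Series of exponential components: λ_sys = Σ λ_i
λ_sys = 0.0000014 + 0.000094 + 0.0000045 + 0.00040 = 4.9990e-04 /h
MTBF = 1 / λ_sys = 2000 h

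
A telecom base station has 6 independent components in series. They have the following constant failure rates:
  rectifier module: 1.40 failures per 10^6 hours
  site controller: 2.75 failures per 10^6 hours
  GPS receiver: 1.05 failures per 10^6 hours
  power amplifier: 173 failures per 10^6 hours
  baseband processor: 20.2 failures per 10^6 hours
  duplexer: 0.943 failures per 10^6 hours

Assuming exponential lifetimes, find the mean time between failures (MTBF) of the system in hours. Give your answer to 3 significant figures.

Series of exponential components: λ_sys = Σ λ_i
λ_sys = 0.00000140 + 0.00000275 + 0.00000105 + 0.000173 + 0.0000202 + 0.000000943 = 1.9934e-04 /h
MTBF = 1 / λ_sys = 5020 h

5020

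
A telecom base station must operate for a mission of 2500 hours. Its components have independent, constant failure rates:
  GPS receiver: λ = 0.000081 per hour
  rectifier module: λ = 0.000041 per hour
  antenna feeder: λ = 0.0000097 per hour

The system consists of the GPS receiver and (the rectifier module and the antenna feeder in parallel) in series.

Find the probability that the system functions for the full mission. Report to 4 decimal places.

R(GPS receiver) = exp(−0.000081 × 2500) = 0.816686
R(rectifier module) = exp(−0.000041 × 2500) = 0.902578
R(antenna feeder) = exp(−0.0000097 × 2500) = 0.976042
Parallel (rectifier module and antenna feeder): 1 − (1 − 0.902578)(1 − 0.976042) = 0.997666
Series (GPS receiver and [0.997666]): 0.816686 × 0.997666 = 0.8148

0.8148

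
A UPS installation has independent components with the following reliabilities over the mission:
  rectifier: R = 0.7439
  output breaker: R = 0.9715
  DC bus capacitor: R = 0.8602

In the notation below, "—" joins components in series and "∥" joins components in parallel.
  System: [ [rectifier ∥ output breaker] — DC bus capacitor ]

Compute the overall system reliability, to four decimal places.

0.8539

Parallel (rectifier and output breaker): 1 − (1 − 0.743900)(1 − 0.971500) = 0.992701
Series ([0.992701] and DC bus capacitor): 0.992701 × 0.860200 = 0.8539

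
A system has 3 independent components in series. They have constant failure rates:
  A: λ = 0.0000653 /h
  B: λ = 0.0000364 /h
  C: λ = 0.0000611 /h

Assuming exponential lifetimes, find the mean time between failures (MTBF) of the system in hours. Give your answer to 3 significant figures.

Series of exponential components: λ_sys = Σ λ_i
λ_sys = 0.0000653 + 0.0000364 + 0.0000611 = 1.6280e-04 /h
MTBF = 1 / λ_sys = 6140 h

6140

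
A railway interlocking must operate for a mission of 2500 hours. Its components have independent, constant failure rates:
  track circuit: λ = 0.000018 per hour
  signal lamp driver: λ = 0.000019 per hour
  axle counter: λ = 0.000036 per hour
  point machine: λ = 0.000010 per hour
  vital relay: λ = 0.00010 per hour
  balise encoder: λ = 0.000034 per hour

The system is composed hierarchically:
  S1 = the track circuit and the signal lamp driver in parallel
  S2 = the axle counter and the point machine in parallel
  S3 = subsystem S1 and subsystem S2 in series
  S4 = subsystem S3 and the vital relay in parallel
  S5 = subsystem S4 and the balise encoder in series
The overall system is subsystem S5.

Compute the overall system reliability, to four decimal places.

0.9177

R(track circuit) = exp(−0.000018 × 2500) = 0.955997
R(signal lamp driver) = exp(−0.000019 × 2500) = 0.953610
R(axle counter) = exp(−0.000036 × 2500) = 0.913931
R(point machine) = exp(−0.000010 × 2500) = 0.975310
R(vital relay) = exp(−0.00010 × 2500) = 0.778801
R(balise encoder) = exp(−0.000034 × 2500) = 0.918512
Parallel (track circuit and signal lamp driver): 1 − (1 − 0.955997)(1 − 0.953610) = 0.997959
Parallel (axle counter and point machine): 1 − (1 − 0.913931)(1 − 0.975310) = 0.997875
Series ([0.997959] and [0.997875]): 0.997959 × 0.997875 = 0.995838
Parallel ([0.995838] and vital relay): 1 − (1 − 0.995838)(1 − 0.778801) = 0.999079
Series ([0.999079] and balise encoder): 0.999079 × 0.918512 = 0.9177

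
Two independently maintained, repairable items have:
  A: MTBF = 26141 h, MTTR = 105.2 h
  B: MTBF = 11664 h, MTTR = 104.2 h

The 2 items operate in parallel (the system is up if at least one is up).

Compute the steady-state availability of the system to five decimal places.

A(A) = MTBF/(MTBF+MTTR) = 26141/(26141+105.2) = 0.995992
A(B) = MTBF/(MTBF+MTTR) = 11664/(11664+104.2) = 0.991146
Parallel availability: 1 − (1 − 0.995992)(1 − 0.991146) = 0.99996

0.99996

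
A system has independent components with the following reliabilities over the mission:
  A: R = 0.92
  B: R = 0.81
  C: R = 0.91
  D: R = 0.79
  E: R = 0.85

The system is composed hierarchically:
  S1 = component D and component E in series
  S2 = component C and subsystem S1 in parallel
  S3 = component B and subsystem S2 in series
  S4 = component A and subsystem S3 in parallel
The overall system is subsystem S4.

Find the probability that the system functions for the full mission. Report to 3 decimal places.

0.983

Series (D and E): 0.79000 × 0.85000 = 0.67150
Parallel (C and [0.67150]): 1 − (1 − 0.91000)(1 − 0.67150) = 0.97044
Series (B and [0.97044]): 0.81000 × 0.97044 = 0.78606
Parallel (A and [0.78606]): 1 − (1 − 0.92000)(1 − 0.78606) = 0.983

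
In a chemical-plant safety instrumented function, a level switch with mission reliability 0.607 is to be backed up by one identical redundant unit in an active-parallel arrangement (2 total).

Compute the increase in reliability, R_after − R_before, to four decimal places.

0.2386

R_before = 0.607
R_after = 1 − (1 − 0.607)^2 = 0.8456
ΔR = 0.8456 − 0.607 = 0.2386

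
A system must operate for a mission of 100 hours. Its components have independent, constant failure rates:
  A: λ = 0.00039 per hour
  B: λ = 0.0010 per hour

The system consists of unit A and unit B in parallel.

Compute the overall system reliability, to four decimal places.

R(A) = exp(−0.00039 × 100) = 0.961751
R(B) = exp(−0.0010 × 100) = 0.904837
Parallel (A and B): 1 − (1 − 0.961751)(1 − 0.904837) = 0.9964

0.9964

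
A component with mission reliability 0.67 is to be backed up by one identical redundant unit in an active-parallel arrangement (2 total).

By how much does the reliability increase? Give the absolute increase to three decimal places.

R_before = 0.67
R_after = 1 − (1 − 0.67)^2 = 0.891
ΔR = 0.891 − 0.67 = 0.221

0.221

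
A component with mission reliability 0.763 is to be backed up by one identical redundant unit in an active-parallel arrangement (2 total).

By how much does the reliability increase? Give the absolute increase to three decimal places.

0.181

R_before = 0.763
R_after = 1 − (1 − 0.763)^2 = 0.944
ΔR = 0.944 − 0.763 = 0.181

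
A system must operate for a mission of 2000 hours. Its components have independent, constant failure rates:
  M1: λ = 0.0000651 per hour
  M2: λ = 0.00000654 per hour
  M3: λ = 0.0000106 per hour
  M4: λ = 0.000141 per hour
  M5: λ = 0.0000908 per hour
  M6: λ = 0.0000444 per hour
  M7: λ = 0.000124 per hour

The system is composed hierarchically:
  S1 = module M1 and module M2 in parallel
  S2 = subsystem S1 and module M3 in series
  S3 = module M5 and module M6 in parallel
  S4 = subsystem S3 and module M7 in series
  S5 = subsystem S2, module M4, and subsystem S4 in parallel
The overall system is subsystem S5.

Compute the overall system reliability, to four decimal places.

R(M1) = exp(−0.0000651 × 2000) = 0.877920
R(M2) = exp(−0.00000654 × 2000) = 0.987005
R(M3) = exp(−0.0000106 × 2000) = 0.979023
R(M4) = exp(−0.000141 × 2000) = 0.754274
R(M5) = exp(−0.0000908 × 2000) = 0.833935
R(M6) = exp(−0.0000444 × 2000) = 0.915029
R(M7) = exp(−0.000124 × 2000) = 0.780360
Parallel (M1 and M2): 1 − (1 − 0.877920)(1 − 0.987005) = 0.998414
Series ([0.998414] and M3): 0.998414 × 0.979023 = 0.977470
Parallel (M5 and M6): 1 − (1 − 0.833935)(1 − 0.915029) = 0.985889
Series ([0.985889] and M7): 0.985889 × 0.780360 = 0.769348
Parallel ([0.977470], M4, and [0.769348]): 1 − (1 − 0.977470)(1 − 0.754274)(1 − 0.769348) = 0.9987

0.9987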